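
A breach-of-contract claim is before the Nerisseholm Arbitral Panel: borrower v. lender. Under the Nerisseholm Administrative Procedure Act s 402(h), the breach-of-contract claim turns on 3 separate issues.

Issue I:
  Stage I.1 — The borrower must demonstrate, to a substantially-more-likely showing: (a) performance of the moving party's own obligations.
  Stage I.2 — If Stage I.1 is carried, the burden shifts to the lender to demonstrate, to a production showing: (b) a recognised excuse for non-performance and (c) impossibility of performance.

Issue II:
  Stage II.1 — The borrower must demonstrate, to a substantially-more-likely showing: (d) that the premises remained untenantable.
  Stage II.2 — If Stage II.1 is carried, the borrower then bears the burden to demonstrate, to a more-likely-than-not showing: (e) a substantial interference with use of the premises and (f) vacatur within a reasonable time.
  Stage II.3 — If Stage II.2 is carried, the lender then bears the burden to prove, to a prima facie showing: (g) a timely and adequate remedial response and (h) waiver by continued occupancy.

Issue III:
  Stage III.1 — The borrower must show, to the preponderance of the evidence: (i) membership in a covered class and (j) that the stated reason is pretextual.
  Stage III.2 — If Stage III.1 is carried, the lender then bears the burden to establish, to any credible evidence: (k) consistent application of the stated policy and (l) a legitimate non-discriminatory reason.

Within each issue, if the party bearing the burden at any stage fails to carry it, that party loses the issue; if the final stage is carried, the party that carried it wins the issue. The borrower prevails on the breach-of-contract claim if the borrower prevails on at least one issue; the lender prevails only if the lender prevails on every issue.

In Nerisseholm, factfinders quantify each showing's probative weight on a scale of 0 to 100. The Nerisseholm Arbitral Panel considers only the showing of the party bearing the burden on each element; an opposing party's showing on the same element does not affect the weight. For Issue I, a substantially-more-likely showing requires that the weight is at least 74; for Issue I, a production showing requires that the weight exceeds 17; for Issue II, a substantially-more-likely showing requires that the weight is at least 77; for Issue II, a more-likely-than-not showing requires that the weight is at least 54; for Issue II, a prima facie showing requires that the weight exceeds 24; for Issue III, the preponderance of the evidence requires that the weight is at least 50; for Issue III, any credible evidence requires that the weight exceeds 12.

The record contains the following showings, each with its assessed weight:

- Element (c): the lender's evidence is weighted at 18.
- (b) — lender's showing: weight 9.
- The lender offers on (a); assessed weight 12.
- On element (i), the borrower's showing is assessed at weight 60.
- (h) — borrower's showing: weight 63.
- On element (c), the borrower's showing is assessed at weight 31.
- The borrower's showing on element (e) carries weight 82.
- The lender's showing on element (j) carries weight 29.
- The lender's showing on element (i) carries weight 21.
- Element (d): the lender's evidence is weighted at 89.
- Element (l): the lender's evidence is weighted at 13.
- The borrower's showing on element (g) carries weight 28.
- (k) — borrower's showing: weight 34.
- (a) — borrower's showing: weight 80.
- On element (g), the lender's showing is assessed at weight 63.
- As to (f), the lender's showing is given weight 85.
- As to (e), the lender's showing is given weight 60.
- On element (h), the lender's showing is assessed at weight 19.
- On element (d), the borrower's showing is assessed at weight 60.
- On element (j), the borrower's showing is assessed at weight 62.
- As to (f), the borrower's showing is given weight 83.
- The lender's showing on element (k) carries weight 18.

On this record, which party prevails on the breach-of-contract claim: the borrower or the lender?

— Issue I —
At Stage I.1 the borrower must meet a substantially-more-likely showing (weight is at least 74): on (a) the weight is 80 (the lender's 12 is given no effect), ≥ 74, so (a) meets the standard.
  Stage I.1 carried; the burden shifts to the lender.
At Stage I.2 the lender must meet a production showing (weight exceeds 17): on (b) the weight is 9, ≤ 17, so (b) does not meet the standard; on (c) the weight is 18 (the borrower's 31 is given no effect), which does exceed 17, so (c) meets the standard.
  The lender does not carry Stage I.2.
The analysis ends at Stage I.2; the borrower prevails on this issue.
— Issue II —
Stage II.1 — burden on borrower; standard: a substantially-more-likely showing (weight is at least 77).
    (d): 60 (lender's 89 disregarded) < 77 [not met]
  Not every element is met, so the borrower fails to carry Stage II.1.
The analysis ends at Stage II.1; the lender prevails on this issue.
— Issue III —
Stage III.1 — burden on borrower; standard: the preponderance of the evidence (weight is at least 50).
    (i): 60 (lender's 21 disregarded) ≥ 50 [met]
    (j): 62 (lender's 29 disregarded) ≥ 50 [met]
  Stage III.1 carried; the burden shifts to the lender.
Stage III.2 — burden on lender; standard: any credible evidence (weight exceeds 12).
    (k): 18 (borrower's 34 disregarded) > 12 [met]
    (l): 13 > 12 [met]
  All elements met at the final stage.
All stages carried — the lender prevails on this issue.
Per-issue: Issue I → borrower; Issue II → lender; Issue III → lender. The borrower must prevail on at least one issue; overall, the borrower prevails.

borrower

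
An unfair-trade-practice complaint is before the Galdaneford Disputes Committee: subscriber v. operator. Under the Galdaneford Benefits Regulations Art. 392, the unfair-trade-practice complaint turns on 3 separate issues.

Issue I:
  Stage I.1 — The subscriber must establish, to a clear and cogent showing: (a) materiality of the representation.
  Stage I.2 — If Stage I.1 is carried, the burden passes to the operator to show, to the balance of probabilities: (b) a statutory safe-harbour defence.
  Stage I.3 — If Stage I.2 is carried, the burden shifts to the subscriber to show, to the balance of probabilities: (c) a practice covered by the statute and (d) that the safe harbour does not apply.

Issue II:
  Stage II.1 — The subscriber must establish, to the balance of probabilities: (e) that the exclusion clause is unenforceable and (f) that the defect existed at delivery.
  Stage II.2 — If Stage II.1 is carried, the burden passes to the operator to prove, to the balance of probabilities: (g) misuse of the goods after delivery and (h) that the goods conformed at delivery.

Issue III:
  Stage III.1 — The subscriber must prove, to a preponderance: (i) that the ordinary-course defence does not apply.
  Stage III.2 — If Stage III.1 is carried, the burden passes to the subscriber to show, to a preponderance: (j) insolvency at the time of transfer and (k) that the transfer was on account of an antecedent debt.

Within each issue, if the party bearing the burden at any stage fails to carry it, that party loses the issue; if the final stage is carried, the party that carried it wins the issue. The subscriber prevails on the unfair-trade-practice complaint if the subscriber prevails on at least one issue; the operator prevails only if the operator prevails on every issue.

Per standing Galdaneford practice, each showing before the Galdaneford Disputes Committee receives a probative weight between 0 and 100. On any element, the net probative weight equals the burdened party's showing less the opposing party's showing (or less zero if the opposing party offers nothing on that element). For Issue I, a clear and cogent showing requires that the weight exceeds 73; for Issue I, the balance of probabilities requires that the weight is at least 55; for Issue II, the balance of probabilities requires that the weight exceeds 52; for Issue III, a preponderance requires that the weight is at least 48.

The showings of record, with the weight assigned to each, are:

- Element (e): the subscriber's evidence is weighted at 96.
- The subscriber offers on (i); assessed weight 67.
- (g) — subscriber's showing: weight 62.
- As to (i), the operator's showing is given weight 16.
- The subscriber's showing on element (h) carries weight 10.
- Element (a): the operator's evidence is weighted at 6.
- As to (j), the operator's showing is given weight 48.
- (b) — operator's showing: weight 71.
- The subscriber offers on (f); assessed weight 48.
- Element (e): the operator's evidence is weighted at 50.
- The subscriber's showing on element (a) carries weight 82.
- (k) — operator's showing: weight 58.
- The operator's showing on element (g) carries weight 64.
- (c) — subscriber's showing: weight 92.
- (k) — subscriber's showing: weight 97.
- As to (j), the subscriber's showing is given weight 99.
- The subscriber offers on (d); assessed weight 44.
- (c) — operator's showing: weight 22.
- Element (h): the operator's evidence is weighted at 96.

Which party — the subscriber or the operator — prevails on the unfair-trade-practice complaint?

operator

— Issue I —
At Stage I.1 the subscriber must meet a clear and cogent showing (weight exceeds 73): on (a) the weight is 82 less the opposing 6 gives net 76, > 73, so (a) meets the standard.
  All elements met. The burden passes to the operator.
At Stage I.2 the operator must meet the balance of probabilities (weight is at least 55): on (b) the weight is 71, ≥ 55, so (b) meets the standard.
  The operator carries Stage I.2; the subscriber now bears the burden.
At Stage I.3 the subscriber must meet the balance of probabilities (weight is at least 55): on (c) the weight is 92 less the opposing 22 gives net 70, which does reach 55, so (c) meets the standard; on (d) the weight is 44, which does not reach 55, so (d) does not meet the standard.
  Not every element is met, so the subscriber fails to carry Stage I.3.
So the operator prevails on this issue.
— Issue II —
Stage II.1 — burden on subscriber; standard: the balance of probabilities (weight exceeds 52).
    (e): 96 − 50 = 46 ≤ 52 [not met]
    (f): 48 ≤ 52 [not met]
  Not every element is met, so the subscriber fails to carry Stage II.1.
So the operator prevails on this issue.
— Issue III —
Stage III.1 — burden on subscriber; standard: a preponderance (weight is at least 48).
    (i): 67 − 16 = 51 ≥ 48 [met]
  All elements met. The subscriber retains the burden for Stage III.2.
Stage III.2 — burden on subscriber; standard: a preponderance (weight is at least 48).
    (j): 99 − 48 = 51 ≥ 48 [met]
    (k): 97 − 58 = 39 < 48 [not met]
  Not every element is met, so the subscriber fails to carry Stage III.2.
So the operator prevails on this issue.
Per-issue: Issue I → operator; Issue II → operator; Issue III → operator. The subscriber must prevail on at least one issue; overall, the operator prevails.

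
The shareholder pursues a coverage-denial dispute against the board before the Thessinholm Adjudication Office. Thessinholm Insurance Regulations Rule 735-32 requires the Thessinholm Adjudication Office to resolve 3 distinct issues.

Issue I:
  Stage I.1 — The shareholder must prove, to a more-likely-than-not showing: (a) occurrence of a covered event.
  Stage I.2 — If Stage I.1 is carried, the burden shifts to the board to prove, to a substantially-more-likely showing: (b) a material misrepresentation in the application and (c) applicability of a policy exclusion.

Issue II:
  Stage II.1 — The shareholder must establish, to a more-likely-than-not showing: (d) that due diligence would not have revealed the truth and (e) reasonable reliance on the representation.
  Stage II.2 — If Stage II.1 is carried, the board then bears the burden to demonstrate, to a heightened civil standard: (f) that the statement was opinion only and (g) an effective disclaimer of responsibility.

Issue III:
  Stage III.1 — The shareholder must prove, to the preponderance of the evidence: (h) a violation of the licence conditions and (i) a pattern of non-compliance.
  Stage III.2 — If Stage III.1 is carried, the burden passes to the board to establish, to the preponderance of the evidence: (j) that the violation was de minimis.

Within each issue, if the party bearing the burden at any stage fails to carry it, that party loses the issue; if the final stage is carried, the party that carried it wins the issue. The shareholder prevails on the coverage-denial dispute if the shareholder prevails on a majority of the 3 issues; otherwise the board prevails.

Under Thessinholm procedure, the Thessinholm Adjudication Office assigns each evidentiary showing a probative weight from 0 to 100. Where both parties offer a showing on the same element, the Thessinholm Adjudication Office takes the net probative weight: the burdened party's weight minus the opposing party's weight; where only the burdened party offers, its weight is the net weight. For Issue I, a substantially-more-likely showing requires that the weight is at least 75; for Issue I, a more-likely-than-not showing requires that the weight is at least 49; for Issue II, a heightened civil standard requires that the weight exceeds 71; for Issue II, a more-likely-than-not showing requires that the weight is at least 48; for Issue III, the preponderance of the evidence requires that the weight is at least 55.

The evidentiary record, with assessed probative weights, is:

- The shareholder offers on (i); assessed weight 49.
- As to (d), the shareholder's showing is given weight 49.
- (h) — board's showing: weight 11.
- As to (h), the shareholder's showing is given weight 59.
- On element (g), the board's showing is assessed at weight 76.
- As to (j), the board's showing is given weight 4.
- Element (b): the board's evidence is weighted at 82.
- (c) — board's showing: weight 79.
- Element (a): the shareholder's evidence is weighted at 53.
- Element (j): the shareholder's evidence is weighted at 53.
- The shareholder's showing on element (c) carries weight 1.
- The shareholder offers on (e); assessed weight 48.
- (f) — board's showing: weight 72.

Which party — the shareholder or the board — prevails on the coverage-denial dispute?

— Issue I —
Stage I.1 — burden on shareholder; standard: a more-likely-than-not showing (weight is at least 49).
    (a): 53 ≥ 49 [met]
  All elements met. The burden passes to the board.
Stage I.2 — burden on board; standard: a substantially-more-likely showing (weight is at least 75).
    (b): 82 ≥ 75 [met]
    (c): 79 − 1 = 78 ≥ 75 [met]
  Stage I.2 carried; the final stage is satisfied.
All stages carried — the board prevails on this issue.
— Issue II —
Stage II.1 (shareholder, a more-likely-than-not showing, weight is at least 48): (d) 49 ≥ 48 — meets; (e) 48 ≥ 48 — meets.
  The shareholder carries Stage II.1; the board now bears the burden.
Stage II.2 (board, a heightened civil standard, weight exceeds 71): (f) 72 > 71 — meets; (g) 76 > 71 — meets.
  Stage II.2 carried; the final stage is satisfied.
All stages carried — the board prevails on this issue.
— Issue III —
Stage III.1 — burden on shareholder; standard: the preponderance of the evidence (weight is at least 55).
    (h): 59 − 11 = 48 < 55 [not met]
    (i): 49 < 55 [not met]
  Not every element is met, so the shareholder fails to carry Stage III.1.
The board prevails on this issue.
Per-issue: Issue I → board; Issue II → board; Issue III → board. The shareholder must prevail on a majority of issues; overall, the board prevails.

board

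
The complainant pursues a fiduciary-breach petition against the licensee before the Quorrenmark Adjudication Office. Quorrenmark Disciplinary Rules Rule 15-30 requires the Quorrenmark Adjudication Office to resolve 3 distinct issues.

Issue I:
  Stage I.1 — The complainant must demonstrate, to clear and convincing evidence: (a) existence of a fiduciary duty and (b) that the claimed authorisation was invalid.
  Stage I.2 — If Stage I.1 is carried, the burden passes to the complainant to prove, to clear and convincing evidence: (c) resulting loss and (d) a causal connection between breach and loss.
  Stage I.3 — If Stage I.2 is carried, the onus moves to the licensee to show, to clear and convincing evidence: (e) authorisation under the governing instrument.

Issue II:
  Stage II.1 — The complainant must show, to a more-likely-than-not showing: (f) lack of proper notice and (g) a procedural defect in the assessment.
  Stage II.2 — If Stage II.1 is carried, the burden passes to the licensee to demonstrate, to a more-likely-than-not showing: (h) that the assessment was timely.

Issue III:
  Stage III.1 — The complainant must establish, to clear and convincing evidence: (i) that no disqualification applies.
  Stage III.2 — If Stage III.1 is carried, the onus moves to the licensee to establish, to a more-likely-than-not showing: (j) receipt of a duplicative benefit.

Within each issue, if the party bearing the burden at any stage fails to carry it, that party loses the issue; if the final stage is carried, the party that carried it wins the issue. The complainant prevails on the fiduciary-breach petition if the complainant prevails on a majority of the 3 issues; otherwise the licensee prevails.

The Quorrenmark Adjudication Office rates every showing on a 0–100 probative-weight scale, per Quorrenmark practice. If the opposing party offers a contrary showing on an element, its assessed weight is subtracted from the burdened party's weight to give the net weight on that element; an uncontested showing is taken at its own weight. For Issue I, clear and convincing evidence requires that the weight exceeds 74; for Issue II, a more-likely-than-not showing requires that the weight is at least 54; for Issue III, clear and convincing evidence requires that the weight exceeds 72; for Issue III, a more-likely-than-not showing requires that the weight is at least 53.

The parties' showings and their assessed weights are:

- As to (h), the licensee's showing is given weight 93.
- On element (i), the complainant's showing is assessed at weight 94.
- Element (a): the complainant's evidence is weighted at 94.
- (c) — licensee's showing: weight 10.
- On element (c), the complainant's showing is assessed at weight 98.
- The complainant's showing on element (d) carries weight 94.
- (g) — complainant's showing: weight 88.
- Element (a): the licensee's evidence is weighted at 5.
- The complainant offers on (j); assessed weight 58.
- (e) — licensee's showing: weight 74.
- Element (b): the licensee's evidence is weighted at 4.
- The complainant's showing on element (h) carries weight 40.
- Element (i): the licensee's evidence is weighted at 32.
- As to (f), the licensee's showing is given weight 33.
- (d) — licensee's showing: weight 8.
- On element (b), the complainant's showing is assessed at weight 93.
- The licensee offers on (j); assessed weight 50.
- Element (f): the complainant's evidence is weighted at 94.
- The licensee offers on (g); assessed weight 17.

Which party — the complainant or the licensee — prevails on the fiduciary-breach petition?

— Issue I —
Stage I.1 — burden on complainant; standard: clear and convincing evidence (weight exceeds 74).
    (a): 94 − 5 = 89 > 74 [met]
    (b): 93 − 4 = 89 > 74 [met]
  All elements met. The complainant retains the burden for Stage I.2.
Stage I.2 — burden on complainant; standard: clear and convincing evidence (weight exceeds 74).
    (c): 98 − 10 = 88 > 74 [met]
    (d): 94 − 8 = 86 > 74 [met]
  The complainant carries Stage I.2; the licensee now bears the burden.
Stage I.3 — burden on licensee; standard: clear and convincing evidence (weight exceeds 74).
    (e): 74 ≤ 74 [not met]
  Stage I.3 not carried; the licensee fails its burden.
The complainant prevails on this issue.
— Issue II —
Stage II.1 — burden on complainant; standard: a more-likely-than-not showing (weight is at least 54).
    (f): 94 − 33 = 61 ≥ 54 [met]
    (g): 88 − 17 = 71 ≥ 54 [met]
  All elements met. The burden passes to the licensee.
Stage II.2 — burden on licensee; standard: a more-likely-than-not showing (weight is at least 54).
    (h): 93 − 40 = 53 < 54 [not met]
  The licensee does not carry Stage II.2.
The analysis ends at Stage II.2; the complainant prevails on this issue.
— Issue III —
Stage III.1 (complainant, clear and convincing evidence, weight exceeds 72): (i) net 94−32=62 ≤ 72 — fails.
  Not every element is met, so the complainant fails to carry Stage III.1.
So the licensee prevails on this issue.
Per-issue: Issue I → complainant; Issue II → complainant; Issue III → licensee. The complainant must prevail on a majority of issues; overall, the complainant prevails.

complainant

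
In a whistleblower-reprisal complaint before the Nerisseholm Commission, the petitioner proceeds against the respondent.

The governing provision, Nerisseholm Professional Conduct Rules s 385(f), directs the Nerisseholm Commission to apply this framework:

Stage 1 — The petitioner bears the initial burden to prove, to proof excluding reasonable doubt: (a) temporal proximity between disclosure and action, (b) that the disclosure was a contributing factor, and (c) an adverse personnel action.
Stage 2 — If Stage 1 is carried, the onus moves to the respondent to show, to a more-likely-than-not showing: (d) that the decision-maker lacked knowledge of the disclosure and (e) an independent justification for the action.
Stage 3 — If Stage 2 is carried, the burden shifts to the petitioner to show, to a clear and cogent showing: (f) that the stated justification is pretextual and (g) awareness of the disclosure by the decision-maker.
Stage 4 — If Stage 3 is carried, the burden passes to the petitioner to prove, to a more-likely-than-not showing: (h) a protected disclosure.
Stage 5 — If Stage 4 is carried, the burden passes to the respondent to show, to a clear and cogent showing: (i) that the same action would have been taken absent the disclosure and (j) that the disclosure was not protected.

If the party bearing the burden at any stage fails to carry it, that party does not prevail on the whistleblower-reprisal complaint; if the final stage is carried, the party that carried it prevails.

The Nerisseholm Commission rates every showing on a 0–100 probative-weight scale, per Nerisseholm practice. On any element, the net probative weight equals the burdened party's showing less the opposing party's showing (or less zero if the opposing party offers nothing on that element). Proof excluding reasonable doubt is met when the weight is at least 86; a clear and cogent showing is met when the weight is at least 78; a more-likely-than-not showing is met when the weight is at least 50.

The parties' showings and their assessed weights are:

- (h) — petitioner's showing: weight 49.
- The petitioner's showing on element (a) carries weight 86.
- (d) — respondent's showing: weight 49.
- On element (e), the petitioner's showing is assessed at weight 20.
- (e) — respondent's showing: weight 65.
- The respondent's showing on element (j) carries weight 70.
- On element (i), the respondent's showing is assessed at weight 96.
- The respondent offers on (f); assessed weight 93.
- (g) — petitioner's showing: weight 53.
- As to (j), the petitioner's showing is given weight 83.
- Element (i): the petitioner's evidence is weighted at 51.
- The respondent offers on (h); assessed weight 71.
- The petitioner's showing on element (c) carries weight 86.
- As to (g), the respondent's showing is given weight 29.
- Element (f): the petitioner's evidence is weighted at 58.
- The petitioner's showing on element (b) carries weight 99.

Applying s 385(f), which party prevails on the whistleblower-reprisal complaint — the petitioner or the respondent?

petitioner

Stage 1 — burden on petitioner; standard: proof excluding reasonable doubt (weight is at least 86).
    (a): 86 ≥ 86 [met]
    (b): 99 ≥ 86 [met]
    (c): 86 ≥ 86 [met]
  All elements met. The burden passes to the respondent.
Stage 2 — burden on respondent; standard: a more-likely-than-not showing (weight is at least 50).
    (d): 49 < 50 [not met]
    (e): 65 − 20 = 45 < 50 [not met]
  Not every element is met, so the respondent fails to carry Stage 2.
So the petitioner prevails.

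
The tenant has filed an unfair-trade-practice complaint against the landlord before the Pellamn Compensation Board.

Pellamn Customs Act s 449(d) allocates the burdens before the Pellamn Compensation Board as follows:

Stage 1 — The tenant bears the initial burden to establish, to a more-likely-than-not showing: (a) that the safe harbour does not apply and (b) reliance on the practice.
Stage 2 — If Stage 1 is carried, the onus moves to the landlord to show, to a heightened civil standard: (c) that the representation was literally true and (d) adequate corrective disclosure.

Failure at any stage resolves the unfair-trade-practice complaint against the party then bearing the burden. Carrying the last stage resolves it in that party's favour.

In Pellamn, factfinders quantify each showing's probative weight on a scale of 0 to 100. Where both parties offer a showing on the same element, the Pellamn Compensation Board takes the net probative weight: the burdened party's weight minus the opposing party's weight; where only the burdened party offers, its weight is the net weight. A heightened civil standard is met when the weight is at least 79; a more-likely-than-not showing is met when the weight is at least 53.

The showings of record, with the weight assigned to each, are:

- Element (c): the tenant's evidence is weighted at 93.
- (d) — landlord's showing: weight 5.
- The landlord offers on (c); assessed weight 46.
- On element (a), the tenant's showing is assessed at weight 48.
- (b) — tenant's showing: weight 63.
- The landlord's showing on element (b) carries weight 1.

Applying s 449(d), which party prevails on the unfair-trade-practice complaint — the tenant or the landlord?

Stage 1 (tenant, a more-likely-than-not showing, weight is at least 53): (a) 48 < 53 — fails; (b) net 63−1=62 ≥ 53 — meets.
  The tenant does not carry Stage 1.
So the landlord prevails.

landlord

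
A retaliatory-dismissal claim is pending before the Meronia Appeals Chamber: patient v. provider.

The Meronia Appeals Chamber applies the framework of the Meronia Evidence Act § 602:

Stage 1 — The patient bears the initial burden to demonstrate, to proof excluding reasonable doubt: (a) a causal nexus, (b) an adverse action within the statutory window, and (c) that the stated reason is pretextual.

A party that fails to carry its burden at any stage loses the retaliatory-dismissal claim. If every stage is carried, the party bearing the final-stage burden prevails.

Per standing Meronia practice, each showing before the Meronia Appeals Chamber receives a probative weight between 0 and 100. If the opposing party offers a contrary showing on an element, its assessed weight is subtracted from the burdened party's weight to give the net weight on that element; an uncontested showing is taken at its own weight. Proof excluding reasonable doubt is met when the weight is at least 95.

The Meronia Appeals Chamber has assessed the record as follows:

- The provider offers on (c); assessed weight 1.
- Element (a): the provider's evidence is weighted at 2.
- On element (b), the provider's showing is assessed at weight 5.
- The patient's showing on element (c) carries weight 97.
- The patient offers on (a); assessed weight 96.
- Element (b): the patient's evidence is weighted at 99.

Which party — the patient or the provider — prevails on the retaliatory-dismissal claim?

provider

At Stage 1 the patient must meet proof excluding reasonable doubt (weight is at least 95): on (a) the weight is 96 less the opposing 2 gives net 94, < 95, so (a) does not meet the standard; on (b) the weight is 99 less the opposing 5 gives net 94, which does not reach 95, so (b) does not meet the standard; on (c) the weight is 97 less the opposing 1 gives net 96, which does reach 95, so (c) meets the standard.
  Stage 1 not carried; the patient fails its burden.
So the provider prevails.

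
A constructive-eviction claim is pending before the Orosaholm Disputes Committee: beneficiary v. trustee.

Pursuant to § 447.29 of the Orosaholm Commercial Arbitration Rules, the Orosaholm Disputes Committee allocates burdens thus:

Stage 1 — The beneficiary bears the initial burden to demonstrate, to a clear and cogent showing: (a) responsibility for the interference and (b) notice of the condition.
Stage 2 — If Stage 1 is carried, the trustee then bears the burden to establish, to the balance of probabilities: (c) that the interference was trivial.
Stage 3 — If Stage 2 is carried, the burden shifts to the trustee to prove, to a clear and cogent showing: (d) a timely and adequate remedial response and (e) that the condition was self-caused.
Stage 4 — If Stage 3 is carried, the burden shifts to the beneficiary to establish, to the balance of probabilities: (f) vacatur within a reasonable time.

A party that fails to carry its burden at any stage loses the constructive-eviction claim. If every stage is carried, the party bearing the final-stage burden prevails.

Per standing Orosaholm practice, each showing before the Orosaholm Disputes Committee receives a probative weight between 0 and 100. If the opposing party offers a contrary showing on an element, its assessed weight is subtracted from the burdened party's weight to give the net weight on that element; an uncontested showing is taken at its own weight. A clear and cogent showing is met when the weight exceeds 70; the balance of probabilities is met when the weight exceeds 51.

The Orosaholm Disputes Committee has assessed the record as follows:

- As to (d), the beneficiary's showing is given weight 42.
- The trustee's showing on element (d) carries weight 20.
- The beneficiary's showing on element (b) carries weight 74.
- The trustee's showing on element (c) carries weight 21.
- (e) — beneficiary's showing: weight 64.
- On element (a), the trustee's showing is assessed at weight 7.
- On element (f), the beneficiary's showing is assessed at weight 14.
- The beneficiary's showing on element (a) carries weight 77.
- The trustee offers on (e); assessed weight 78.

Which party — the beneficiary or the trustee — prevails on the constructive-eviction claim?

trustee

At Stage 1 the beneficiary must meet a clear and cogent showing (weight exceeds 70): on (a) the weight is 77 less the opposing 7 gives net 70, ≤ 70, so (a) does not meet the standard; on (b) the weight is 74, which does exceed 70, so (b) meets the standard.
  The beneficiary does not carry Stage 1.
So the trustee prevails.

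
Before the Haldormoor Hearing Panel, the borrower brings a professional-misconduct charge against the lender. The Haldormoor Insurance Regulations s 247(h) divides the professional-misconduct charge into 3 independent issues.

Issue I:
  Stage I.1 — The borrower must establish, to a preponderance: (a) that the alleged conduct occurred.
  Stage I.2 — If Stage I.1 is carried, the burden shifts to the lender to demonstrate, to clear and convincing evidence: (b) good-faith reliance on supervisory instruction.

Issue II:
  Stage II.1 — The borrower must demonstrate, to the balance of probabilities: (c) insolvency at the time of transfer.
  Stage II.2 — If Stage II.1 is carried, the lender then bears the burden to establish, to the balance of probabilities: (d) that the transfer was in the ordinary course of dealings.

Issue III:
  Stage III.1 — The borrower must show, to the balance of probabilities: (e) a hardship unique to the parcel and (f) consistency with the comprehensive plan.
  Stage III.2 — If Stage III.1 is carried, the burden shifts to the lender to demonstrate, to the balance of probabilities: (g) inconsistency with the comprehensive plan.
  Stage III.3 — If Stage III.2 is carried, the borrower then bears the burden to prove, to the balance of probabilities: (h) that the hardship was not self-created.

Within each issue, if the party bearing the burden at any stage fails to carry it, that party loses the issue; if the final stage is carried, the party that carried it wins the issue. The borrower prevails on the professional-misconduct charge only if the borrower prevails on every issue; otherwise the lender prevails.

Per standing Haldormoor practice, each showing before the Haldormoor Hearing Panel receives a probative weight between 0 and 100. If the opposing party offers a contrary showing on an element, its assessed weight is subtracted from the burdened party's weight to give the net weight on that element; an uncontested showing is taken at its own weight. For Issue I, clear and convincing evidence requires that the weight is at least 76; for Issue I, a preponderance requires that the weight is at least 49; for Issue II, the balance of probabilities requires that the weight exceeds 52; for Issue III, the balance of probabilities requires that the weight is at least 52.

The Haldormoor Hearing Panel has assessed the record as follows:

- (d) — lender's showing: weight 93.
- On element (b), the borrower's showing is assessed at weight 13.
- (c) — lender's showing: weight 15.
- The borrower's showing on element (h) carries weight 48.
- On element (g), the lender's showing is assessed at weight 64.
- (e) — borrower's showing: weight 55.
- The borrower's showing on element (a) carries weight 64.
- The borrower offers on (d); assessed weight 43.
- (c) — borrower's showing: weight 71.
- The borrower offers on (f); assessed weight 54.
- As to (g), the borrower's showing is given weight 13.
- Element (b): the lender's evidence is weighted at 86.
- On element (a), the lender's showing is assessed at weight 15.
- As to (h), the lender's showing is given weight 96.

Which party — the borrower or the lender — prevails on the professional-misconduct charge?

borrower

— Issue I —
At Stage I.1 the borrower must meet a preponderance (weight is at least 49): on (a) the weight is 64 less the opposing 15 gives net 49, which does reach 49, so (a) meets the standard.
  Stage I.1 carried; the burden shifts to the lender.
At Stage I.2 the lender must meet clear and convincing evidence (weight is at least 76): on (b) the weight is 86 less the opposing 13 gives net 73, which does not reach 76, so (b) does not meet the standard.
  Not every element is met, so the lender fails to carry Stage I.2.
So the borrower prevails on this issue.
— Issue II —
At Stage II.1 the borrower must meet the balance of probabilities (weight exceeds 52): on (c) the weight is 71 less the opposing 15 gives net 56, > 52, so (c) meets the standard.
  Stage II.1 carried; the burden shifts to the lender.
At Stage II.2 the lender must meet the balance of probabilities (weight exceeds 52): on (d) the weight is 93 less the opposing 43 gives net 50, ≤ 52, so (d) does not meet the standard.
  Not every element is met, so the lender fails to carry Stage II.2.
The borrower prevails on this issue.
— Issue III —
Stage III.1 (borrower, the balance of probabilities, weight is at least 52): (e) 55 ≥ 52 — meets; (f) 54 ≥ 52 — meets.
  Stage III.1 is satisfied; the onus moves to the lender.
Stage III.2 (lender, the balance of probabilities, weight is at least 52): (g) net 64−13=51 < 52 — fails.
  Not every element is met, so the lender fails to carry Stage III.2.
The borrower prevails on this issue.
Per-issue: Issue I → borrower; Issue II → borrower; Issue III → borrower. The borrower must prevail on every issue; overall, the borrower prevails.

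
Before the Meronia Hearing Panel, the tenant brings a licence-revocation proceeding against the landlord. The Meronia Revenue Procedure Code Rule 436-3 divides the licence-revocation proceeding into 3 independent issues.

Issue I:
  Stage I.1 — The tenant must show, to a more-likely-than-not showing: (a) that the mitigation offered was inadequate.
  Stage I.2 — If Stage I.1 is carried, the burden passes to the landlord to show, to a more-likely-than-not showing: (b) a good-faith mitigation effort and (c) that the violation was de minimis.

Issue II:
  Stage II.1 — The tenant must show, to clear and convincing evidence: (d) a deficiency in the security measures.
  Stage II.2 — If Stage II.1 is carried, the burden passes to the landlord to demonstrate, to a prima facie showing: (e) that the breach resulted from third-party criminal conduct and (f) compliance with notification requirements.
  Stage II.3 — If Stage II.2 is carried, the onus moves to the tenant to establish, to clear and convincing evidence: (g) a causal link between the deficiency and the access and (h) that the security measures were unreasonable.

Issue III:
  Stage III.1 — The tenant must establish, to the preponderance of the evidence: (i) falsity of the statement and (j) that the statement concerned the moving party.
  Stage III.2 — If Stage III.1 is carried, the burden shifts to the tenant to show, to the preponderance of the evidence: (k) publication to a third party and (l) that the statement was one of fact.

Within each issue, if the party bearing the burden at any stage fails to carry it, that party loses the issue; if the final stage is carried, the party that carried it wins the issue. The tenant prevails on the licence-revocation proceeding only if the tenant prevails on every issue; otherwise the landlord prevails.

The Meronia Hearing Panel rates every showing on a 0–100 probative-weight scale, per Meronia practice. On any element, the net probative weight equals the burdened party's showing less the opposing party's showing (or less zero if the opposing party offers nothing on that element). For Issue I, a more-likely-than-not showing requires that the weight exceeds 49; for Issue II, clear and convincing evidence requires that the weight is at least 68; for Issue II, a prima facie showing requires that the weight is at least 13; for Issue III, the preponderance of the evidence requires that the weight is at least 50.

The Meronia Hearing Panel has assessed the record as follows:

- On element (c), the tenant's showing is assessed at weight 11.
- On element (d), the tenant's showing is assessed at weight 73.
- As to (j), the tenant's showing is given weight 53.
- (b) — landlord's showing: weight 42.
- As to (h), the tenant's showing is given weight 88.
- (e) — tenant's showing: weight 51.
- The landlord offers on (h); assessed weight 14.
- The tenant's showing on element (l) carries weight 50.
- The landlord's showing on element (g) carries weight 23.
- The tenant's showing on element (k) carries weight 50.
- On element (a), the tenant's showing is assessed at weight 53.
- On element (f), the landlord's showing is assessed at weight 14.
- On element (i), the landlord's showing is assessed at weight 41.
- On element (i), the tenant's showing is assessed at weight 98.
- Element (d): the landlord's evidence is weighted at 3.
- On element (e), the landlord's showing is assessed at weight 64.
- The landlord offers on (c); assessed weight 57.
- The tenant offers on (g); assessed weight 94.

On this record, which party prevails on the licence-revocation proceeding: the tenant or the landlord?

— Issue I —
Stage I.1 (tenant, a more-likely-than-not showing, weight exceeds 49): (a) 53 > 49 — meets.
  Stage I.1 carried; the burden shifts to the landlord.
Stage I.2 (landlord, a more-likely-than-not showing, weight exceeds 49): (b) 42 ≤ 49 — fails; (c) net 57−11=46 ≤ 49 — fails.
  Not every element is met, so the landlord fails to carry Stage I.2.
The analysis ends at Stage I.2; the tenant prevails on this issue.
— Issue II —
At Stage II.1 the tenant must meet clear and convincing evidence (weight is at least 68): on (d) the weight is 73 less the opposing 3 gives net 70, ≥ 68, so (d) meets the standard.
  Stage II.1 carried; the burden shifts to the landlord.
At Stage II.2 the landlord must meet a prima facie showing (weight is at least 13): on (e) the weight is 64 less the opposing 51 gives net 13, ≥ 13, so (e) meets the standard; on (f) the weight is 14, which does reach 13, so (f) meets the standard.
  The landlord carries Stage II.2; the tenant now bears the burden.
At Stage II.3 the tenant must meet clear and convincing evidence (weight is at least 68): on (g) the weight is 94 less the opposing 23 gives net 71, ≥ 68, so (g) meets the standard; on (h) the weight is 88 less the opposing 14 gives net 74, ≥ 68, so (h) meets the standard.
  All elements met at the final stage.
Every stage carried; the tenant prevails on this issue.
— Issue III —
Stage III.1 — burden on tenant; standard: the preponderance of the evidence (weight is at least 50).
    (i): 98 − 41 = 57 ≥ 50 [met]
    (j): 53 ≥ 50 [met]
  Stage III.1 carried; the burden remains with the tenant.
Stage III.2 — burden on tenant; standard: the preponderance of the evidence (weight is at least 50).
    (k): 50 ≥ 50 [met]
    (l): 50 ≥ 50 [met]
  All elements met at the final stage.
Every stage carried; the tenant prevails on this issue.
Per-issue: Issue I → tenant; Issue II → tenant; Issue III → tenant. The tenant must prevail on every issue; overall, the tenant prevails.

tenant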